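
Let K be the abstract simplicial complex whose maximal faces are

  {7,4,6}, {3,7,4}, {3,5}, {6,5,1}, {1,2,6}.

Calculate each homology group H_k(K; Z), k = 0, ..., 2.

We work with the vertex ordering 1 < 2 < 3 < 4 < 5 < 6 < 7. The simplices of K, each written with vertices in increasing order, are:

  0-simplices (7): [1], [2], [3], [4], [5], [6], [7]
  1-simplices (11): [1,2], [1,5], [1,6], [2,6], [3,4], [3,5], [3,7], [4,6], [4,7], [5,6], [6,7]
  2-simplices (4): [1,2,6], [1,5,6], [3,4,7], [4,6,7]

Hence C_0 ≅ Z^7, C_1 ≅ Z^11, C_2 ≅ Z^4.

The boundary map ∂_1: C_1 → C_0 is given by ∂[p,q] = [q] − [p]. For instance
  ∂[6,7] = [7] − [6].
This gives a 7×11 integer matrix of rank 6; reducing to Smith normal form yields diagonal entries (1,1,1,1,1,1).

∂_2: C_2 → C_1 acts by ∂[p,q,r] = [q,r] − [p,r] + [p,q]. For instance
  ∂[3,4,7] = [4,7] − [3,7] + [3,4],
  ∂[1,5,6] = [5,6] − [1,6] + [1,5].
The resulting 11×4 matrix has rank 4, and its Smith normal form has invariant factors (1,1,1,1).

Computing H_k = (kernel of ∂_k) / (image of ∂_{k+1}):

  H_0: rank C_0 − rank ∂_1 = 7 − 6 = 1, and the invariant factors of ∂_1 are all 1, so H_0 = Z.
  H_1: rank ker ∂_1 − rank ∂_2 = (11 − 6) − 4 = 1, and the invariant factors of ∂_2 are all 1, so H_1 = Z.
  H_2: rank ker ∂_2 − rank ∂_3 = (4 − 4) − 0 = 0, and there is no ∂_3, so H_2 = 0.

H_0 ≅ Z,  H_1 ≅ Z,  H_2 = 0.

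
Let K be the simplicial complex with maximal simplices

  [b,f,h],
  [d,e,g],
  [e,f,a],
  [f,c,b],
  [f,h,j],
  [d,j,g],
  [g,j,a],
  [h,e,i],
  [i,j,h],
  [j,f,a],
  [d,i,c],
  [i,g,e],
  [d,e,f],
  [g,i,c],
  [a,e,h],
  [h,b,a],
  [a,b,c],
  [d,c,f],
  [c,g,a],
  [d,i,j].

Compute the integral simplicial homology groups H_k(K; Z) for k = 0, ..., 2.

Fix the vertex order a < b < c < d < e < f < g < h < i < j and write every simplex with vertices in increasing order. Then dim K = 2 and the simplices of K are:

  0-simplices (10): a, b, c, d, e, f, g, h, i, j
  1-simplices (30): ab, ac, ae, af, ag, ah, aj, bc, bf, bh, cd, cf, cg, ci, de, df, dg, di, dj, ef, eg, eh, ei, fh, fj, gi, gj, hi, hj, ij
  2-simplices (20): abc, abh, acg, aef, aeh, afj, agj, bcf, bfh, cdf, cdi, cgi, def, deg, dgj, dij, egi, ehi, fhj, hij

giving chain groups C_0 ≅ Z^10, C_1 ≅ Z^30, C_2 ≅ Z^20.

Boundary ∂_1: C_1 → C_0 sends each edge [p,q] (with p < q) to q − p. For instance
  ∂ag = g − a.
The resulting 10×30 matrix has rank 9, and its Smith normal form has invariant factors (1,1,1,1,1,1,1,1,1).

Boundary ∂_2: C_2 → C_1 maps a triangle to the signed sum of its edges. For instance
  ∂afj = fj − aj + af,
  ∂hij = ij − hj + hi.
The 30×20 boundary matrix has rank 20 and Smith normal form diag(1,1,1,1,1,1,1,1,1,1,1,1,1,1,1,1,1,1,1,2).

Reading off H_k = ker ∂_k / im ∂_{k+1}:

  H_0: rank C_0 − rank ∂_1 = 10 − 9 = 1, and the invariant factors of ∂_1 are all 1, so H_0 ≅ Z.
  H_1: rank ker ∂_1 − rank ∂_2 = (30 − 9) − 20 = 1, and ∂_2 has invariant factor 2 > 1, so H_1 ≅ Z ⊕ Z/2.
  H_2: rank ker ∂_2 − rank ∂_3 = (20 − 20) − 0 = 0, and there is no ∂_3, so H_2 ≅ 0.

As a check, the Euler characteristic is 10 − 30 + 20 = 0, which agrees with 1 − 1 + 0 = 0.
(K is a triangulation of the Klein bottle.)

H_0 = Z,  H_1 = Z ⊕ Z/2,  H_2 = 0.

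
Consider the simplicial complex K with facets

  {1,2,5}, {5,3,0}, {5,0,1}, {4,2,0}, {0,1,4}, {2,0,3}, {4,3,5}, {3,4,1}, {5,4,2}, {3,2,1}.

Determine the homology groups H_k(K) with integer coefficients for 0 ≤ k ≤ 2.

H_0 = Z,  H_1 = Z/2,  H_2 = 0.

Take the total order 0 < 1 < 2 < 3 < 4 < 5 on the vertex set. Then K (dimension 2) consists of the simplices:

  0-simplices (6): [0], [1], [2], [3], [4], [5]
  1-simplices (15): [0,1], [0,2], [0,3], [0,4], [0,5], [1,2], [1,3], [1,4], [1,5], [2,3], [2,4], [2,5], [3,4], [3,5], [4,5]
  2-simplices (10): [0,1,4], [0,1,5], [0,2,3], [0,2,4], [0,3,5], [1,2,3], [1,2,5], [1,3,4], [2,4,5], [3,4,5]

giving chain groups C_0 ≅ Z^6, C_1 ≅ Z^15, C_2 ≅ Z^10.

The boundary map ∂_1: C_1 → C_0 sends each edge [p,q] (with p < q) to q − p.
This gives a 6×15 integer matrix of rank 5; reducing to Smith normal form yields diagonal entries (1,1,1,1,1).

The boundary map ∂_2: C_2 → C_1 maps a triangle to the signed sum of its edges. For instance
  ∂[0,3,5] = [3,5] − [0,5] + [0,3],
  ∂[0,1,5] = [1,5] − [0,5] + [0,1].
As a 15×10 matrix over Z this has rank 10, with invariant factors (1,1,1,1,1,1,1,1,1,2).

Computing H_k = (kernel of ∂_k) / (image of ∂_{k+1}):

  H_0: rank C_0 − rank ∂_1 = 6 − 5 = 1, and the invariant factors of ∂_1 are all 1, so H_0 ≅ Z.
  H_1: rank ker ∂_1 − rank ∂_2 = (15 − 5) − 10 = 0, and ∂_2 has invariant factor 2 > 1, so H_1 ≅ Z/2.
  H_2: rank ker ∂_2 − rank ∂_3 = (10 − 10) − 0 = 0, and there is no ∂_3, so H_2 ≅ 0.

(K is a triangulation of the real projective plane RP^2.)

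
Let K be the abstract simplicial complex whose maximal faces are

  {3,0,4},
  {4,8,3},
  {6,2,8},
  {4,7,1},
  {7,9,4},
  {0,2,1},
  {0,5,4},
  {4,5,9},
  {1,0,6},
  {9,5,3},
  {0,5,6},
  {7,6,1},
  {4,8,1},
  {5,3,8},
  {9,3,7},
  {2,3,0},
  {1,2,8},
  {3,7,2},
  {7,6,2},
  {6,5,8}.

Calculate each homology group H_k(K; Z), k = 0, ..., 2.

Take the total order 0 < 1 < 2 < 3 < 4 < 5 < 6 < 7 < 8 < 9 on the vertex set. Then K (dimension 2) consists of the simplices:

  0-simplices (10): [0], [1], [2], [3], [4], [5], [6], [7], [8], [9]
  1-simplices (30): (30 of them)
  2-simplices (20): (20 of them)

so the chain groups are C_0 ≅ Z^10, C_1 ≅ Z^30, C_2 ≅ Z^20.

Boundary ∂_1: C_1 → C_0 is given by ∂[p,q] = [q] − [p].
This gives a 10×30 integer matrix of rank 9; reducing to Smith normal form yields diagonal entries (1,1,1,1,1,1,1,1,1).

∂_2: C_2 → C_1 sends each 2-simplex [p,q,r] to [q,r] − [p,r] + [p,q]. For instance
  ∂[1,4,7] = [4,7] − [1,7] + [1,4],
  ∂[5,6,8] = [6,8] − [5,8] + [5,6].
The 30×20 boundary matrix has rank 20 and Smith normal form diag(1,1,1,1,1,1,1,1,1,1,1,1,1,1,1,1,1,1,1,2).

From H_k ≅ ker(∂_k) / im(∂_{k+1}) we obtain:

  H_0: rank C_0 − rank ∂_1 = 10 − 9 = 1, and the invariant factors of ∂_1 are all 1, so H_0 = Z.
  H_1: rank ker ∂_1 − rank ∂_2 = (30 − 9) − 20 = 1, and ∂_2 has invariant factor 2 > 1, so H_1 = Z ⊕ Z/2.
  H_2: rank ker ∂_2 − rank ∂_3 = (20 − 20) − 0 = 0, and there is no ∂_3, so H_2 = 0.

(K is a triangulation of the Klein bottle.)

H_0 ≅ Z,  H_1 ≅ Z ⊕ Z/2,  H_2 = 0.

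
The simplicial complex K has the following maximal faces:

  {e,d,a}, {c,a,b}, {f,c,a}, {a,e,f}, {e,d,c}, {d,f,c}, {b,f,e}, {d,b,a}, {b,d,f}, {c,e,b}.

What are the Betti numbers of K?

b_0 = 1, b_1 = 0, b_2 = 0.

Fix the vertex order a < b < c < d < e < f and write every simplex with vertices in increasing order. Then dim K = 2 and the simplices of K are:

  0-simplices (6): a, b, c, d, e, f
  1-simplices (15): ab, ac, ad, ae, af, bc, bd, be, bf, cd, ce, cf, de, df, ef
  2-simplices (10): abc, abd, acf, ade, aef, bce, bdf, bef, cde, cdf

Hence C_0 ≅ Z^6, C_1 ≅ Z^15, C_2 ≅ Z^10.

∂_1: C_1 → C_0 maps an edge to its endpoints' difference, ∂[p,q] = q − p. For instance
  ∂bd = d − b.
As a 6×15 matrix over Z this has rank 5, with invariant factors (1,1,1,1,1).

The boundary map ∂_2: C_2 → C_1 maps a triangle to the signed sum of its edges. For instance
  ∂bef = ef − bf + be,
  ∂abd = bd − ad + ab.
As a 15×10 matrix over Z this has rank 10, with invariant factors (1,1,1,1,1,1,1,1,1,2).

Now H_k = ker ∂_k / im ∂_{k+1}, so:

  H_0: rank C_0 − rank ∂_1 = 6 − 5 = 1, and the invariant factors of ∂_1 are all 1, so H_0 = Z.
  H_1: rank ker ∂_1 − rank ∂_2 = (15 − 5) − 10 = 0, and ∂_2 has invariant factor 2 > 1, so H_1 = Z_2.
  H_2: rank ker ∂_2 − rank ∂_3 = (10 − 10) − 0 = 0, and there is no ∂_3, so H_2 = 0.

As a check, the Euler characteristic is 6 − 15 + 10 = 1, which agrees with 1 − 0 + 0 = 1.

Hence the Betti numbers are b_0 = 1, b_1 = 0, b_2 = 0.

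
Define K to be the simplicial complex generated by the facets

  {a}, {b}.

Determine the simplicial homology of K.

Fix the vertex order a < b and write every simplex with vertices in increasing order. Then dim K = 0 and the simplices of K are:

  0-simplices (2): a, b

so the chain groups are C_0 ≅ Z^2.

Reading off H_k = ker ∂_k / im ∂_{k+1}:

  H_0: rank C_0 − rank ∂_1 = 2 − 0 = 2, and there is no ∂_1, so H_0 ≅ Z^2.

H_0 = Z^2.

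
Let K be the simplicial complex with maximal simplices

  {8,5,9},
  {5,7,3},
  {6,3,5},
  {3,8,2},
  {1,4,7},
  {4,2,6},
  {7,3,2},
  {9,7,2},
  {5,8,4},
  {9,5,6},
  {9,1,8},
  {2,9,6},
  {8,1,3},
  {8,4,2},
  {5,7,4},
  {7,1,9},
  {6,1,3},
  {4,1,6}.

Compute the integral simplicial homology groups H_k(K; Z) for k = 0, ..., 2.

Order the vertices as 1 < 2 < 3 < 4 < 5 < 6 < 7 < 8 < 9. Listing each simplex with vertices in this order, K has dimension 2 with simplices:

  0-simplices (9): [1], [2], [3], [4], [5], [6], [7], [8], [9]
  1-simplices (27): (27 of them)
  2-simplices (18): [1,3,6], [1,3,8], [1,4,6], [1,4,7], [1,7,9], [1,8,9], [2,3,7], [2,3,8], [2,4,6], [2,4,8], [2,6,9], [2,7,9], [3,5,6], [3,5,7], [4,5,7], [4,5,8], [5,6,9], [5,8,9]

giving chain groups C_0 ≅ Z^9, C_1 ≅ Z^27, C_2 ≅ Z^18.

∂_1: C_1 → C_0 is given by ∂[p,q] = [q] − [p]. For instance
  ∂[5,7] = [7] − [5].
This gives a 9×27 integer matrix of rank 8; reducing to Smith normal form yields diagonal entries (1,1,1,1,1,1,1,1).

Boundary ∂_2: C_2 → C_1 sends each 2-simplex [p,q,r] to [q,r] − [p,r] + [p,q]. For instance
  ∂[1,8,9] = [8,9] − [1,9] + [1,8],
  ∂[2,4,8] = [4,8] − [2,8] + [2,4].
The 27×18 boundary matrix has rank 17 and Smith normal form diag(1,1,1,1,1,1,1,1,1,1,1,1,1,1,1,1,1).

From H_k ≅ ker(∂_k) / im(∂_{k+1}) we obtain:

  H_0: rank C_0 − rank ∂_1 = 9 − 8 = 1, and the invariant factors of ∂_1 are all 1, so H_0 = Z.
  H_1: rank ker ∂_1 − rank ∂_2 = (27 − 8) − 17 = 2, and the invariant factors of ∂_2 are all 1, so H_1 = Z^2.
  H_2: rank ker ∂_2 − rank ∂_3 = (18 − 17) − 0 = 1, and there is no ∂_3, so H_2 = Z.

H_0 ≅ Z,  H_1 ≅ Z^2,  H_2 ≅ Z.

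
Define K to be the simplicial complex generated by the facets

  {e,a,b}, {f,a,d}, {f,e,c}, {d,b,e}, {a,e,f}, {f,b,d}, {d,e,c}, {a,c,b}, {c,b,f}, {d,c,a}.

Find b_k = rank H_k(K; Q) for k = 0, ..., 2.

b_0 = 1, b_1 = 0, b_2 = 0.

Order the vertices as a < b < c < d < e < f. Listing each simplex with vertices in this order, K has dimension 2 with simplices:

  0-simplices (6): a, b, c, d, e, f
  1-simplices (15): ab, ac, ad, ae, af, bc, bd, be, bf, cd, ce, cf, de, df, ef
  2-simplices (10): abc, abe, acd, adf, aef, bcf, bde, bdf, cde, cef

Hence C_0 ≅ Z^6, C_1 ≅ Z^15, C_2 ≅ Z^10.

Boundary ∂_1: C_1 → C_0 maps an edge to its endpoints' difference, ∂[p,q] = q − p. For instance
  ∂bc = c − b.
As a 6×15 matrix over Z this has rank 5, with invariant factors (1,1,1,1,1).

The boundary map ∂_2: C_2 → C_1 sends each 2-simplex [p,q,r] to [q,r] − [p,r] + [p,q]. For instance
  ∂acd = cd − ad + ac,
  ∂bcf = cf − bf + bc.
This gives a 15×10 integer matrix of rank 10; reducing to Smith normal form yields diagonal entries (1,1,1,1,1,1,1,1,1,2).

From H_k ≅ ker(∂_k) / im(∂_{k+1}) we obtain:

  H_0: rank C_0 − rank ∂_1 = 6 − 5 = 1, and the invariant factors of ∂_1 are all 1, so H_0 ≅ Z.
  H_1: rank ker ∂_1 − rank ∂_2 = (15 − 5) − 10 = 0, and ∂_2 has invariant factor 2 > 1, so H_1 ≅ Z/2.
  H_2: rank ker ∂_2 − rank ∂_3 = (10 − 10) − 0 = 0, and there is no ∂_3, so H_2 ≅ 0.

As a check, the Euler characteristic is 6 − 15 + 10 = 1, which agrees with 1 − 0 + 0 = 1.

Hence the Betti numbers are b_0 = 1, b_1 = 0, b_2 = 0.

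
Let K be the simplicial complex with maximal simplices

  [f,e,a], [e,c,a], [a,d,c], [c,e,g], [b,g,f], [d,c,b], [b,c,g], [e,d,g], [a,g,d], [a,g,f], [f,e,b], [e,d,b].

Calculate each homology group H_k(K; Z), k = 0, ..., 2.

H_0 = Z,  H_1 = Z/2Z,  H_2 = 0.

Order the vertices as a < b < c < d < e < f < g. Listing each simplex with vertices in this order, K has dimension 2 with simplices:

  0-simplices (7): a, b, c, d, e, f, g
  1-simplices (18): ac, ad, ae, af, ag, bc, bd, be, bf, bg, cd, ce, cg, de, dg, ef, eg, fg
  2-simplices (12): acd, ace, adg, aef, afg, bcd, bcg, bde, bef, bfg, ceg, deg

so the chain groups are C_0 ≅ Z^7, C_1 ≅ Z^18, C_2 ≅ Z^12.

∂_1: C_1 → C_0 is given by ∂[p,q] = [q] − [p]. For instance
  ∂cg = g − c.
The resulting 7×18 matrix has rank 6, and its Smith normal form has invariant factors (1,1,1,1,1,1).

∂_2: C_2 → C_1 sends each 2-simplex [p,q,r] to [q,r] − [p,r] + [p,q]. For instance
  ∂afg = fg − ag + af,
  ∂ace = ce − ae + ac.
This gives a 18×12 integer matrix of rank 12; reducing to Smith normal form yields diagonal entries (1,1,1,1,1,1,1,1,1,1,1,2).

Now H_k = ker ∂_k / im ∂_{k+1}, so:

  H_0: rank C_0 − rank ∂_1 = 7 − 6 = 1, and the invariant factors of ∂_1 are all 1, so H_0 = Z.
  H_1: rank ker ∂_1 − rank ∂_2 = (18 − 6) − 12 = 0, and ∂_2 has invariant factor 2 > 1, so H_1 = Z/2Z.
  H_2: rank ker ∂_2 − rank ∂_3 = (12 − 12) − 0 = 0, and there is no ∂_3, so H_2 = 0.

(K is a triangulation of the real projective plane RP^2.)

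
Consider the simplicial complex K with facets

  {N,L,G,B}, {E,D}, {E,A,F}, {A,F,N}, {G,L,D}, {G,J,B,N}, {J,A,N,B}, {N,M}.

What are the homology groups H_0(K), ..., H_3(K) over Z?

Take the total order A < B < D < E < F < G < J < L < M < N on the vertex set. Then K (dimension 3) consists of the simplices:

  0-simplices (10): A, B, D, E, F, G, J, L, M, N
  1-simplices (20): AB, AE, AF, AJ, AN, BG, BJ, BL, BN, DE, DG, DL, EF, FN, GJ, GL, GN, JN, LN, MN
  2-simplices (13): ABJ, ABN, AEF, AFN, AJN, BGJ, BGL, BGN, BJN, BLN, DGL, GJN, GLN
  3-simplices (3): ABJN, BGJN, BGLN

so the chain groups are C_0 ≅ Z^10, C_1 ≅ Z^20, C_2 ≅ Z^13, C_3 ≅ Z^3.

∂_1: C_1 → C_0 is given by ∂[p,q] = [q] − [p]. For instance
  ∂DE = E − D.
As a 10×20 matrix over Z this has rank 9, with invariant factors (1,1,1,1,1,1,1,1,1).

The boundary map ∂_2: C_2 → C_1 acts by ∂[p,q,r] = [q,r] − [p,r] + [p,q]. For instance
  ∂AEF = EF − AF + AE,
  ∂BJN = JN − BN + BJ.
The 20×13 boundary matrix has rank 10 and Smith normal form diag(1,1,1,1,1,1,1,1,1,1).

Boundary ∂_3: C_3 → C_2 sends each 3-simplex σ to the alternating sum Σ_i (−1)^i (σ with its i-th vertex removed). For instance
  ∂BGJN = GJN − BJN + BGN − BGJ,
  ∂ABJN = BJN − AJN + ABN − ABJ.
As a 13×3 matrix over Z this has rank 3, with invariant factors (1,1,1).

Reading off H_k = ker ∂_k / im ∂_{k+1}:

  H_0: rank C_0 − rank ∂_1 = 10 − 9 = 1, and the invariant factors of ∂_1 are all 1, so H_0 ≅ Z.
  H_1: rank ker ∂_1 − rank ∂_2 = (20 − 9) − 10 = 1, and the invariant factors of ∂_2 are all 1, so H_1 ≅ Z.
  H_2: rank ker ∂_2 − rank ∂_3 = (13 − 10) − 3 = 0, and the invariant factors of ∂_3 are all 1, so H_2 ≅ 0.
  H_3: rank ker ∂_3 − rank ∂_4 = (3 − 3) − 0 = 0, and there is no ∂_4, so H_3 ≅ 0.

H_0 = Z,  H_1 = Z,  H_2 = 0,  H_3 = 0.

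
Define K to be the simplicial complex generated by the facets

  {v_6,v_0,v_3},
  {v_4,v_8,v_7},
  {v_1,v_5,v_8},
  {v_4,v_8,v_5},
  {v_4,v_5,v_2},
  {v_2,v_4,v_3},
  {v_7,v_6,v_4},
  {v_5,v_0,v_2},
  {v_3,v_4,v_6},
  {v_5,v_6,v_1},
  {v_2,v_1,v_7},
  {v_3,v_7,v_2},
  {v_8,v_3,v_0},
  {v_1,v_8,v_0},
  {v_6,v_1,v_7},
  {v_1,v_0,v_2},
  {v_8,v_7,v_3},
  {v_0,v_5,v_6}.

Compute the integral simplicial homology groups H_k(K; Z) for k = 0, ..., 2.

Fix the vertex order v_0 < v_1 < v_2 < v_3 < v_4 < v_5 < v_6 < v_7 < v_8 and write every simplex with vertices in increasing order. Then dim K = 2 and the simplices of K are:

  0-simplices (9): [v_0], [v_1], [v_2], [v_3], [v_4], [v_5], [v_6], [v_7], [v_8]
  1-simplices (27): (27 of them)
  2-simplices (18): (18 of them)

Hence C_0 ≅ Z^9, C_1 ≅ Z^27, C_2 ≅ Z^18.

Boundary ∂_1: C_1 → C_0 is given by ∂[p,q] = [q] − [p].
The resulting 9×27 matrix has rank 8, and its Smith normal form has invariant factors (1,1,1,1,1,1,1,1).

Boundary ∂_2: C_2 → C_1 acts by ∂[p,q,r] = [q,r] − [p,r] + [p,q]. For instance
  ∂[v_1,v_5,v_8] = [v_5,v_8] − [v_1,v_8] + [v_1,v_5],
  ∂[v_0,v_3,v_8] = [v_3,v_8] − [v_0,v_8] + [v_0,v_3].
This gives a 27×18 integer matrix of rank 18; reducing to Smith normal form yields diagonal entries (1,1,1,1,1,1,1,1,1,1,1,1,1,1,1,1,1,2).

Reading off H_k = ker ∂_k / im ∂_{k+1}:

  H_0: rank C_0 − rank ∂_1 = 9 − 8 = 1, and the invariant factors of ∂_1 are all 1, so H_0 = Z.
  H_1: rank ker ∂_1 − rank ∂_2 = (27 − 8) − 18 = 1, and ∂_2 has invariant factor 2 > 1, so H_1 = Z × Z/2.
  H_2: rank ker ∂_2 − rank ∂_3 = (18 − 18) − 0 = 0, and there is no ∂_3, so H_2 = 0.

As a check, the Euler characteristic is 9 − 27 + 18 = 0, which agrees with 1 − 1 + 0 = 0.

H_0 = Z,  H_1 = Z × Z/2,  H_2 = 0.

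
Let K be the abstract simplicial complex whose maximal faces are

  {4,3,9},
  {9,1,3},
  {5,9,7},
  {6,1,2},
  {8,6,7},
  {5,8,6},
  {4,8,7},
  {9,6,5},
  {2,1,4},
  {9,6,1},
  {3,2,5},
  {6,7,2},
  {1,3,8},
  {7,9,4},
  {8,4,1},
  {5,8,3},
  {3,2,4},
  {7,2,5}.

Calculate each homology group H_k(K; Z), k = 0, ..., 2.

H_0 = Z,  H_1 = Z ⊕ Z_2,  H_2 = 0.

We work with the vertex ordering 1 < 2 < 3 < 4 < 5 < 6 < 7 < 8 < 9. The simplices of K, each written with vertices in increasing order, are:

  0-simplices (9): [1], [2], [3], [4], [5], [6], [7], [8], [9]
  1-simplices (27): (27 of them)
  2-simplices (18): [1,2,4], [1,2,6], [1,3,8], [1,3,9], [1,4,8], [1,6,9], [2,3,4], [2,3,5], [2,5,7], [2,6,7], [3,4,9], [3,5,8], [4,7,8], [4,7,9], [5,6,8], [5,6,9], [5,7,9], [6,7,8]

giving chain groups C_0 ≅ Z^9, C_1 ≅ Z^27, C_2 ≅ Z^18.

Boundary ∂_1: C_1 → C_0 maps an edge to its endpoints' difference, ∂[p,q] = q − p.
The 9×27 boundary matrix has rank 8 and Smith normal form diag(1,1,1,1,1,1,1,1).

The boundary map ∂_2: C_2 → C_1 maps a triangle to the signed sum of its edges. For instance
  ∂[3,4,9] = [4,9] − [3,9] + [3,4],
  ∂[2,5,7] = [5,7] − [2,7] + [2,5].
As a 27×18 matrix over Z this has rank 18, with invariant factors (1,1,1,1,1,1,1,1,1,1,1,1,1,1,1,1,1,2).

Now H_k = ker ∂_k / im ∂_{k+1}, so:

  H_0: rank C_0 − rank ∂_1 = 9 − 8 = 1, and the invariant factors of ∂_1 are all 1, so H_0 ≅ Z.
  H_1: rank ker ∂_1 − rank ∂_2 = (27 − 8) − 18 = 1, and ∂_2 has invariant factor 2 > 1, so H_1 ≅ Z ⊕ Z_2.
  H_2: rank ker ∂_2 − rank ∂_3 = (18 − 18) − 0 = 0, and there is no ∂_3, so H_2 ≅ 0.

As a check, the Euler characteristic is 9 − 27 + 18 = 0, which agrees with 1 − 1 + 0 = 0.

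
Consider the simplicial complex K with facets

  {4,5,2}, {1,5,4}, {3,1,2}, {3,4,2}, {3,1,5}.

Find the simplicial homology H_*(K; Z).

Order the vertices as 1 < 2 < 3 < 4 < 5. Listing each simplex with vertices in this order, K has dimension 2 with simplices:

  0-simplices (5): [1], [2], [3], [4], [5]
  1-simplices (10): [1,2], [1,3], [1,4], [1,5], [2,3], [2,4], [2,5], [3,4], [3,5], [4,5]
  2-simplices (5): [1,2,3], [1,3,5], [1,4,5], [2,3,4], [2,4,5]

giving chain groups C_0 ≅ Z^5, C_1 ≅ Z^10, C_2 ≅ Z^5.

The boundary map ∂_1: C_1 → C_0 is given by ∂[p,q] = [q] − [p].
This gives a 5×10 integer matrix of rank 4; reducing to Smith normal form yields diagonal entries (1,1,1,1).

∂_2: C_2 → C_1 acts by ∂[p,q,r] = [q,r] − [p,r] + [p,q]. For instance
  ∂[2,4,5] = [4,5] − [2,5] + [2,4],
  ∂[1,2,3] = [2,3] − [1,3] + [1,2].
As a 10×5 matrix over Z this has rank 5, with invariant factors (1,1,1,1,1).

Computing H_k = (kernel of ∂_k) / (image of ∂_{k+1}):

  H_0: rank C_0 − rank ∂_1 = 5 − 4 = 1, and the invariant factors of ∂_1 are all 1, so H_0 = Z.
  H_1: rank ker ∂_1 − rank ∂_2 = (10 − 4) − 5 = 1, and the invariant factors of ∂_2 are all 1, so H_1 = Z.
  H_2: rank ker ∂_2 − rank ∂_3 = (5 − 5) − 0 = 0, and there is no ∂_3, so H_2 = 0.

As a check, the Euler characteristic is 5 − 10 + 5 = 0, which agrees with 1 − 1 + 0 = 0.
(K is a triangulation of the Möbius band.)

H_0 = Z,  H_1 = Z,  H_2 = 0.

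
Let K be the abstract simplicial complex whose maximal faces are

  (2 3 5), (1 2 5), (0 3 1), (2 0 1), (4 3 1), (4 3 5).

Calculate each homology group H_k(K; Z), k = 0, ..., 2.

H_0 = Z,  H_1 = Z,  H_2 = 0.

Order the vertices as 0 < 1 < 2 < 3 < 4 < 5. Listing each simplex with vertices in this order, K has dimension 2 with simplices:

  0-simplices (6): [0], [1], [2], [3], [4], [5]
  1-simplices (12): [0,1], [0,2], [0,3], [1,2], [1,3], [1,4], [1,5], [2,3], [2,5], [3,4], [3,5], [4,5]
  2-simplices (6): [0,1,2], [0,1,3], [1,2,5], [1,3,4], [2,3,5], [3,4,5]

giving chain groups C_0 ≅ Z^6, C_1 ≅ Z^12, C_2 ≅ Z^6.

∂_1: C_1 → C_0 maps an edge to its endpoints' difference, ∂[p,q] = q − p.
As a 6×12 matrix over Z this has rank 5, with invariant factors (1,1,1,1,1).

The boundary map ∂_2: C_2 → C_1 acts by ∂[p,q,r] = [q,r] − [p,r] + [p,q]. For instance
  ∂[1,3,4] = [3,4] − [1,4] + [1,3],
  ∂[2,3,5] = [3,5] − [2,5] + [2,3].
This gives a 12×6 integer matrix of rank 6; reducing to Smith normal form yields diagonal entries (1,1,1,1,1,1).

Reading off H_k = ker ∂_k / im ∂_{k+1}:

  H_0: rank C_0 − rank ∂_1 = 6 − 5 = 1, and the invariant factors of ∂_1 are all 1, so H_0 ≅ Z.
  H_1: rank ker ∂_1 − rank ∂_2 = (12 − 5) − 6 = 1, and the invariant factors of ∂_2 are all 1, so H_1 ≅ Z.
  H_2: rank ker ∂_2 − rank ∂_3 = (6 − 6) − 0 = 0, and there is no ∂_3, so H_2 ≅ 0.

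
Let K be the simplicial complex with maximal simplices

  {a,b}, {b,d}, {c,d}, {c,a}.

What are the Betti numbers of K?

b_0 = 1, b_1 = 1.

Order the vertices as a < b < c < d. Listing each simplex with vertices in this order, K has dimension 1 with simplices:

  0-simplices (4): a, b, c, d
  1-simplices (4): ab, ac, bd, cd

Hence C_0 ≅ Z^4, C_1 ≅ Z^4.

Boundary ∂_1: C_1 → C_0 is given by ∂[p,q] = [q] − [p]. For instance
  ∂ac = c − a.
The 4×4 boundary matrix has rank 3 and Smith normal form diag(1,1,1).

From H_k ≅ ker(∂_k) / im(∂_{k+1}) we obtain:

  H_0: rank C_0 − rank ∂_1 = 4 − 3 = 1, and the invariant factors of ∂_1 are all 1, so H_0 ≅ Z.
  H_1: rank ker ∂_1 − rank ∂_2 = (4 − 3) − 0 = 1, and there is no ∂_2, so H_1 ≅ Z.

As a check, the Euler characteristic is 4 − 4 = 0, which agrees with 1 − 1 = 0.
(K is a triangulation of the circle S^1.)

Hence the Betti numbers are b_0 = 1, b_1 = 1.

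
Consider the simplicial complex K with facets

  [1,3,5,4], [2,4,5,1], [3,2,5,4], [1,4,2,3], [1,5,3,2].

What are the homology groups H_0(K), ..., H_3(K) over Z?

H_0 = Z,  H_1 = 0,  H_2 = 0,  H_3 = Z.

Order the vertices as 1 < 2 < 3 < 4 < 5. Listing each simplex with vertices in this order, K has dimension 3 with simplices:

  0-simplices (5): [1], [2], [3], [4], [5]
  1-simplices (10): [1,2], [1,3], [1,4], [1,5], [2,3], [2,4], [2,5], [3,4], [3,5], [4,5]
  2-simplices (10): [1,2,3], [1,2,4], [1,2,5], [1,3,4], [1,3,5], [1,4,5], [2,3,4], [2,3,5], [2,4,5], [3,4,5]
  3-simplices (5): [1,2,3,4], [1,2,3,5], [1,2,4,5], [1,3,4,5], [2,3,4,5]

so the chain groups are C_0 ≅ Z^5, C_1 ≅ Z^10, C_2 ≅ Z^10, C_3 ≅ Z^5.

Boundary ∂_1: C_1 → C_0 sends each edge [p,q] (with p < q) to q − p.
As a 5×10 matrix over Z this has rank 4, with invariant factors (1,1,1,1).

∂_2: C_2 → C_1 sends each 2-simplex [p,q,r] to [q,r] − [p,r] + [p,q]. For instance
  ∂[1,2,5] = [2,5] − [1,5] + [1,2],
  ∂[1,4,5] = [4,5] − [1,5] + [1,4].
The resulting 10×10 matrix has rank 6, and its Smith normal form has invariant factors (1,1,1,1,1,1).

∂_3: C_3 → C_2 sends each 3-simplex σ to the alternating sum Σ_i (−1)^i (σ with its i-th vertex removed). For instance
  ∂[1,3,4,5] = [3,4,5] − [1,4,5] + [1,3,5] − [1,3,4],
  ∂[1,2,3,5] = [2,3,5] − [1,3,5] + [1,2,5] − [1,2,3].
The 10×5 boundary matrix has rank 4 and Smith normal form diag(1,1,1,1).

Computing H_k = (kernel of ∂_k) / (image of ∂_{k+1}):

  H_0: rank C_0 − rank ∂_1 = 5 − 4 = 1, and the invariant factors of ∂_1 are all 1, so H_0 ≅ Z.
  H_1: rank ker ∂_1 − rank ∂_2 = (10 − 4) − 6 = 0, and the invariant factors of ∂_2 are all 1, so H_1 ≅ 0.
  H_2: rank ker ∂_2 − rank ∂_3 = (10 − 6) − 4 = 0, and the invariant factors of ∂_3 are all 1, so H_2 ≅ 0.
  H_3: rank ker ∂_3 − rank ∂_4 = (5 − 4) − 0 = 1, and there is no ∂_4, so H_3 ≅ Z.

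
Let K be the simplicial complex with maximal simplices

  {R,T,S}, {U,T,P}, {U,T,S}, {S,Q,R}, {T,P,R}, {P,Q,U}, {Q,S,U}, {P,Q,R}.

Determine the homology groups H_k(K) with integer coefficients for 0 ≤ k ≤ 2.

Order the vertices as P < Q < R < S < T < U. Listing each simplex with vertices in this order, K has dimension 2 with simplices:

  0-simplices (6): P, Q, R, S, T, U
  1-simplices (12): PQ, PR, PT, PU, QR, QS, QU, RS, RT, ST, SU, TU
  2-simplices (8): PQR, PQU, PRT, PTU, QRS, QSU, RST, STU

so the chain groups are C_0 ≅ Z^6, C_1 ≅ Z^12, C_2 ≅ Z^8.

Boundary ∂_1: C_1 → C_0 maps an edge to its endpoints' difference, ∂[p,q] = q − p.
As a 6×12 matrix over Z this has rank 5, with invariant factors (1,1,1,1,1).

∂_2: C_2 → C_1 sends each 2-simplex [p,q,r] to [q,r] − [p,r] + [p,q]. For instance
  ∂RST = ST − RT + RS,
  ∂QRS = RS − QS + QR.
As a 12×8 matrix over Z this has rank 7, with invariant factors (1,1,1,1,1,1,1).

From H_k ≅ ker(∂_k) / im(∂_{k+1}) we obtain:

  H_0: rank C_0 − rank ∂_1 = 6 − 5 = 1, and the invariant factors of ∂_1 are all 1, so H_0 = Z.
  H_1: rank ker ∂_1 − rank ∂_2 = (12 − 5) − 7 = 0, and the invariant factors of ∂_2 are all 1, so H_1 = 0.
  H_2: rank ker ∂_2 − rank ∂_3 = (8 − 7) − 0 = 1, and there is no ∂_3, so H_2 = Z.

H_0 ≅ Z,  H_1 = 0,  H_2 ≅ Z.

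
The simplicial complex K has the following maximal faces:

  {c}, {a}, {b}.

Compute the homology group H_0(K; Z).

H_0 = Z^3.

We work with the vertex ordering a < b < c. The simplices of K, each written with vertices in increasing order, are:

  0-simplices (3): a, b, c

so the chain groups are C_0 ≅ Z^3.

Reading off H_k = ker ∂_k / im ∂_{k+1}:

  H_0: rank C_0 − rank ∂_1 = 3 − 0 = 3, and there is no ∂_1, so H_0 ≅ Z^3.

(K is a triangulation of a set of 3 points.)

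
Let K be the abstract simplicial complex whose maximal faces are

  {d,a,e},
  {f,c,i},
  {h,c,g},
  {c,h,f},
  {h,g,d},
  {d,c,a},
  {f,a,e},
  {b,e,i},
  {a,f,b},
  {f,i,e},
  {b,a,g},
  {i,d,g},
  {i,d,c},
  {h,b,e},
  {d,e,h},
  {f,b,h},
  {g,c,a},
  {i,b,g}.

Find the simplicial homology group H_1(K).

Order the vertices as a < b < c < d < e < f < g < h < i. Listing each simplex with vertices in this order, K has dimension 2 with simplices:

  0-simplices (9): a, b, c, d, e, f, g, h, i
  1-simplices (27): ab, ac, ad, ae, af, ag, be, bf, bg, bh, bi, cd, cf, cg, ch, ci, de, dg, dh, di, ef, eh, ei, fh, fi, gh, gi
  2-simplices (18): abf, abg, acd, acg, ade, aef, beh, bei, bfh, bgi, cdi, cfh, cfi, cgh, deh, dgh, dgi, efi

Hence C_0 ≅ Z^9, C_1 ≅ Z^27, C_2 ≅ Z^18.

The boundary map ∂_1: C_1 → C_0 maps an edge to its endpoints' difference, ∂[p,q] = q − p. For instance
  ∂ei = i − e.
As a 9×27 matrix over Z this has rank 8, with invariant factors (1,1,1,1,1,1,1,1).

∂_2: C_2 → C_1 maps a triangle to the signed sum of its edges. For instance
  ∂dgi = gi − di + dg,
  ∂acd = cd − ad + ac.
The resulting 27×18 matrix has rank 18, and its Smith normal form has invariant factors (1,1,1,1,1,1,1,1,1,1,1,1,1,1,1,1,1,2).

Now H_k = ker ∂_k / im ∂_{k+1}, so:

  H_1: rank ker ∂_1 − rank ∂_2 = (27 − 8) − 18 = 1, and ∂_2 has invariant factor 2 > 1, so H_1 ≅ Z ⊕ Z/2.

H_1 = Z ⊕ Z/2.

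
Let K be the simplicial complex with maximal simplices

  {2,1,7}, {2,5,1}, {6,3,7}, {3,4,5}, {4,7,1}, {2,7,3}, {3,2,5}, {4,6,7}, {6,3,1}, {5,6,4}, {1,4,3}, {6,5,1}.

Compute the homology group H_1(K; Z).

Fix the vertex order 1 < 2 < 3 < 4 < 5 < 6 < 7 and write every simplex with vertices in increasing order. Then dim K = 2 and the simplices of K are:

  0-simplices (7): [1], [2], [3], [4], [5], [6], [7]
  1-simplices (18): [1,2], [1,3], [1,4], [1,5], [1,6], [1,7], [2,3], [2,5], [2,7], [3,4], [3,5], [3,6], [3,7], [4,5], [4,6], [4,7], [5,6], [6,7]
  2-simplices (12): [1,2,5], [1,2,7], [1,3,4], [1,3,6], [1,4,7], [1,5,6], [2,3,5], [2,3,7], [3,4,5], [3,6,7], [4,5,6], [4,6,7]

so the chain groups are C_0 ≅ Z^7, C_1 ≅ Z^18, C_2 ≅ Z^12.

The boundary map ∂_1: C_1 → C_0 sends each edge [p,q] (with p < q) to q − p. For instance
  ∂[1,7] = [7] − [1].
As a 7×18 matrix over Z this has rank 6, with invariant factors (1,1,1,1,1,1).

The boundary map ∂_2: C_2 → C_1 sends each 2-simplex [p,q,r] to [q,r] − [p,r] + [p,q]. For instance
  ∂[1,2,7] = [2,7] − [1,7] + [1,2],
  ∂[1,3,6] = [3,6] − [1,6] + [1,3].
The 18×12 boundary matrix has rank 12 and Smith normal form diag(1,1,1,1,1,1,1,1,1,1,1,2).

Now H_k = ker ∂_k / im ∂_{k+1}, so:

  H_1: rank ker ∂_1 − rank ∂_2 = (18 − 6) − 12 = 0, and ∂_2 has invariant factor 2 > 1, so H_1 ≅ Z/2.

H_1 ≅ Z/2.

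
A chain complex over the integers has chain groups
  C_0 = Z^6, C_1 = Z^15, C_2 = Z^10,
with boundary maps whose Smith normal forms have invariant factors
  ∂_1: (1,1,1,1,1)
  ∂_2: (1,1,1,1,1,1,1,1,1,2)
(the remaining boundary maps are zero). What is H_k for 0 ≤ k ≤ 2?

H_0: b_0 = 6 − 0 − 5 = 1; torsion from ∂_1 factors > 1: none. So H_0 ≅ Z.
H_1: b_1 = 15 − 5 − 10 = 0; torsion from ∂_2 factors > 1: [2]. So H_1 ≅ Z/2.
H_2: b_2 = 10 − 10 − 0 = 0; torsion from ∂_3 factors > 1: none. So H_2 ≅ 0.

H_0 ≅ Z,  H_1 ≅ Z/2,  H_2 = 0.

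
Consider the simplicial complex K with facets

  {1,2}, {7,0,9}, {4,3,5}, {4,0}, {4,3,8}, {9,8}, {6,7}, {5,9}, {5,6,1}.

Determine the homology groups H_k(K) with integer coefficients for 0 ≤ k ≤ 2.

H_0 = Z,  H_1 = Z^3,  H_2 = 0.

Take the total order 0 < 1 < 2 < 3 < 4 < 5 < 6 < 7 < 8 < 9 on the vertex set. Then K (dimension 2) consists of the simplices:

  0-simplices (10): [0], [1], [2], [3], [4], [5], [6], [7], [8], [9]
  1-simplices (16): [0,4], [0,7], [0,9], [1,2], [1,5], [1,6], [3,4], [3,5], [3,8], [4,5], [4,8], [5,6], [5,9], [6,7], [7,9], [8,9]
  2-simplices (4): [0,7,9], [1,5,6], [3,4,5], [3,4,8]

Hence C_0 ≅ Z^10, C_1 ≅ Z^16, C_2 ≅ Z^4.

∂_1: C_1 → C_0 sends each edge [p,q] (with p < q) to q − p. For instance
  ∂[4,5] = [5] − [4].
As a 10×16 matrix over Z this has rank 9, with invariant factors (1,1,1,1,1,1,1,1,1).

The boundary map ∂_2: C_2 → C_1 maps a triangle to the signed sum of its edges. For instance
  ∂[1,5,6] = [5,6] − [1,6] + [1,5],
  ∂[3,4,5] = [4,5] − [3,5] + [3,4].
This gives a 16×4 integer matrix of rank 4; reducing to Smith normal form yields diagonal entries (1,1,1,1).

Computing H_k = (kernel of ∂_k) / (image of ∂_{k+1}):

  H_0: rank C_0 − rank ∂_1 = 10 − 9 = 1, and the invariant factors of ∂_1 are all 1, so H_0 ≅ Z.
  H_1: rank ker ∂_1 − rank ∂_2 = (16 − 9) − 4 = 3, and the invariant factors of ∂_2 are all 1, so H_1 ≅ Z^3.
  H_2: rank ker ∂_2 − rank ∂_3 = (4 − 4) − 0 = 0, and there is no ∂_3, so H_2 ≅ 0.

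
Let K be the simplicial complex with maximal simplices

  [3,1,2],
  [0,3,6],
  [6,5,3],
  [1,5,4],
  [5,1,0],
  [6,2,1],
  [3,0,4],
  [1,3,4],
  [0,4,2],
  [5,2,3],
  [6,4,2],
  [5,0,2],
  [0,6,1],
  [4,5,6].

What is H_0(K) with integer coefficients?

H_0 ≅ Z.

Fix the vertex order 0 < 1 < 2 < 3 < 4 < 5 < 6 and write every simplex with vertices in increasing order. Then dim K = 2 and the simplices of K are:

  0-simplices (7): [0], [1], [2], [3], [4], [5], [6]
  1-simplices (21): [0,1], [0,2], [0,3], [0,4], [0,5], [0,6], [1,2], [1,3], [1,4], [1,5], [1,6], [2,3], [2,4], [2,5], [2,6], [3,4], [3,5], [3,6], [4,5], [4,6], [5,6]
  2-simplices (14): [0,1,5], [0,1,6], [0,2,4], [0,2,5], [0,3,4], [0,3,6], [1,2,3], [1,2,6], [1,3,4], [1,4,5], [2,3,5], [2,4,6], [3,5,6], [4,5,6]

so the chain groups are C_0 ≅ Z^7, C_1 ≅ Z^21, C_2 ≅ Z^14.

The boundary map ∂_1: C_1 → C_0 is given by ∂[p,q] = [q] − [p]. For instance
  ∂[0,5] = [5] − [0].
This gives a 7×21 integer matrix of rank 6; reducing to Smith normal form yields diagonal entries (1,1,1,1,1,1).

Boundary ∂_2: C_2 → C_1 sends each 2-simplex [p,q,r] to [q,r] − [p,r] + [p,q]. For instance
  ∂[0,3,6] = [3,6] − [0,6] + [0,3],
  ∂[0,2,5] = [2,5] − [0,5] + [0,2].
This gives a 21×14 integer matrix of rank 13; reducing to Smith normal form yields diagonal entries (1,1,1,1,1,1,1,1,1,1,1,1,1).

Computing H_k = (kernel of ∂_k) / (image of ∂_{k+1}):

  H_0: rank C_0 − rank ∂_1 = 7 − 6 = 1, and the invariant factors of ∂_1 are all 1, so H_0 = Z.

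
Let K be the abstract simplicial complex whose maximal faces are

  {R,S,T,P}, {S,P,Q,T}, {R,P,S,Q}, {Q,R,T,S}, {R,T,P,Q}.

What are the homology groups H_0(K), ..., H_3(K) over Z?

We work with the vertex ordering P < Q < R < S < T. The simplices of K, each written with vertices in increasing order, are:

  0-simplices (5): P, Q, R, S, T
  1-simplices (10): PQ, PR, PS, PT, QR, QS, QT, RS, RT, ST
  2-simplices (10): PQR, PQS, PQT, PRS, PRT, PST, QRS, QRT, QST, RST
  3-simplices (5): PQRS, PQRT, PQST, PRST, QRST

so the chain groups are C_0 ≅ Z^5, C_1 ≅ Z^10, C_2 ≅ Z^10, C_3 ≅ Z^5.

The boundary map ∂_1: C_1 → C_0 sends each edge [p,q] (with p < q) to q − p.
The resulting 5×10 matrix has rank 4, and its Smith normal form has invariant factors (1,1,1,1).

The boundary map ∂_2: C_2 → C_1 maps a triangle to the signed sum of its edges. For instance
  ∂PRS = RS − PS + PR,
  ∂PRT = RT − PT + PR.
The resulting 10×10 matrix has rank 6, and its Smith normal form has invariant factors (1,1,1,1,1,1).

Boundary ∂_3: C_3 → C_2 sends each 3-simplex σ to the alternating sum Σ_i (−1)^i (σ with its i-th vertex removed). For instance
  ∂PQST = QST − PST + PQT − PQS,
  ∂QRST = RST − QST + QRT − QRS.
As a 10×5 matrix over Z this has rank 4, with invariant factors (1,1,1,1).

Reading off H_k = ker ∂_k / im ∂_{k+1}:

  H_0: rank C_0 − rank ∂_1 = 5 − 4 = 1, and the invariant factors of ∂_1 are all 1, so H_0 ≅ Z.
  H_1: rank ker ∂_1 − rank ∂_2 = (10 − 4) − 6 = 0, and the invariant factors of ∂_2 are all 1, so H_1 ≅ 0.
  H_2: rank ker ∂_2 − rank ∂_3 = (10 − 6) − 4 = 0, and the invariant factors of ∂_3 are all 1, so H_2 ≅ 0.
  H_3: rank ker ∂_3 − rank ∂_4 = (5 − 4) − 0 = 1, and there is no ∂_4, so H_3 ≅ Z.

As a check, the Euler characteristic is 5 − 10 + 10 − 5 = 0, which agrees with 1 − 0 + 0 − 1 = 0.

H_0 = Z,  H_1 = 0,  H_2 = 0,  H_3 = Z.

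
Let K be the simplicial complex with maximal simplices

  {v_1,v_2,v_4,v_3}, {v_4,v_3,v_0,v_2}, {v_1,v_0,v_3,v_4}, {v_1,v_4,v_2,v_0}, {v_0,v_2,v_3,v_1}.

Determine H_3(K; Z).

H_3 ≅ Z.

Take the total order v_0 < v_1 < v_2 < v_3 < v_4 on the vertex set. Then K (dimension 3) consists of the simplices:

  0-simplices (5): [v_0], [v_1], [v_2], [v_3], [v_4]
  1-simplices (10): [v_0,v_1], [v_0,v_2], [v_0,v_3], [v_0,v_4], [v_1,v_2], [v_1,v_3], [v_1,v_4], [v_2,v_3], [v_2,v_4], [v_3,v_4]
  2-simplices (10): [v_0,v_1,v_2], [v_0,v_1,v_3], [v_0,v_1,v_4], [v_0,v_2,v_3], [v_0,v_2,v_4], [v_0,v_3,v_4], [v_1,v_2,v_3], [v_1,v_2,v_4], [v_1,v_3,v_4], [v_2,v_3,v_4]
  3-simplices (5): [v_0,v_1,v_2,v_3], [v_0,v_1,v_2,v_4], [v_0,v_1,v_3,v_4], [v_0,v_2,v_3,v_4], [v_1,v_2,v_3,v_4]

giving chain groups C_0 ≅ Z^5, C_1 ≅ Z^10, C_2 ≅ Z^10, C_3 ≅ Z^5.

∂_1: C_1 → C_0 sends each edge [p,q] (with p < q) to q − p.
As a 5×10 matrix over Z this has rank 4, with invariant factors (1,1,1,1).

∂_2: C_2 → C_1 sends each 2-simplex [p,q,r] to [q,r] − [p,r] + [p,q]. For instance
  ∂[v_0,v_1,v_2] = [v_1,v_2] − [v_0,v_2] + [v_0,v_1],
  ∂[v_1,v_2,v_3] = [v_2,v_3] − [v_1,v_3] + [v_1,v_2].
This gives a 10×10 integer matrix of rank 6; reducing to Smith normal form yields diagonal entries (1,1,1,1,1,1).

The boundary map ∂_3: C_3 → C_2 sends each 3-simplex σ to the alternating sum Σ_i (−1)^i (σ with its i-th vertex removed). For instance
  ∂[v_0,v_1,v_2,v_4] = [v_1,v_2,v_4] − [v_0,v_2,v_4] + [v_0,v_1,v_4] − [v_0,v_1,v_2],
  ∂[v_0,v_1,v_3,v_4] = [v_1,v_3,v_4] − [v_0,v_3,v_4] + [v_0,v_1,v_4] − [v_0,v_1,v_3].
This gives a 10×5 integer matrix of rank 4; reducing to Smith normal form yields diagonal entries (1,1,1,1).

Reading off H_k = ker ∂_k / im ∂_{k+1}:

  H_3: rank ker ∂_3 − rank ∂_4 = (5 − 4) − 0 = 1, and there is no ∂_4, so H_3 = Z.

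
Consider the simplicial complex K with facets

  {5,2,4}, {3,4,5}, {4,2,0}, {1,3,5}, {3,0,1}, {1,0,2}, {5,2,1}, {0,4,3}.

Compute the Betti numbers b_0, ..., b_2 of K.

Order the vertices as 0 < 1 < 2 < 3 < 4 < 5. Listing each simplex with vertices in this order, K has dimension 2 with simplices:

  0-simplices (6): [0], [1], [2], [3], [4], [5]
  1-simplices (12): [0,1], [0,2], [0,3], [0,4], [1,2], [1,3], [1,5], [2,4], [2,5], [3,4], [3,5], [4,5]
  2-simplices (8): [0,1,2], [0,1,3], [0,2,4], [0,3,4], [1,2,5], [1,3,5], [2,4,5], [3,4,5]

so the chain groups are C_0 ≅ Z^6, C_1 ≅ Z^12, C_2 ≅ Z^8.

∂_1: C_1 → C_0 is given by ∂[p,q] = [q] − [p].
As a 6×12 matrix over Z this has rank 5, with invariant factors (1,1,1,1,1).

∂_2: C_2 → C_1 acts by ∂[p,q,r] = [q,r] − [p,r] + [p,q]. For instance
  ∂[0,3,4] = [3,4] − [0,4] + [0,3],
  ∂[2,4,5] = [4,5] − [2,5] + [2,4].
The resulting 12×8 matrix has rank 7, and its Smith normal form has invariant factors (1,1,1,1,1,1,1).

From H_k ≅ ker(∂_k) / im(∂_{k+1}) we obtain:

  H_0: rank C_0 − rank ∂_1 = 6 − 5 = 1, and the invariant factors of ∂_1 are all 1, so H_0 ≅ Z.
  H_1: rank ker ∂_1 − rank ∂_2 = (12 − 5) − 7 = 0, and the invariant factors of ∂_2 are all 1, so H_1 ≅ 0.
  H_2: rank ker ∂_2 − rank ∂_3 = (8 − 7) − 0 = 1, and there is no ∂_3, so H_2 ≅ Z.

As a check, the Euler characteristic is 6 − 12 + 8 = 2, which agrees with 1 − 0 + 1 = 2.

Hence the Betti numbers are b_0 = 1, b_1 = 0, b_2 = 1.

b_0 = 1, b_1 = 0, b_2 = 1.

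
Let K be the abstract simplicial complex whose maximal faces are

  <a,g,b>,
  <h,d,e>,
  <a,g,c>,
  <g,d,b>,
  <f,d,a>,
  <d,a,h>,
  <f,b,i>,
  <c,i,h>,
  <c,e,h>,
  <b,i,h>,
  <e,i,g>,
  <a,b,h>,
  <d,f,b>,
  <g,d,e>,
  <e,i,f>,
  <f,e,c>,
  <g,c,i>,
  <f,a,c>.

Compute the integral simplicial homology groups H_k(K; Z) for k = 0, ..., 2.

Take the total order a < b < c < d < e < f < g < h < i on the vertex set. Then K (dimension 2) consists of the simplices:

  0-simplices (9): a, b, c, d, e, f, g, h, i
  1-simplices (27): ab, ac, ad, af, ag, ah, bd, bf, bg, bh, bi, ce, cf, cg, ch, ci, de, df, dg, dh, ef, eg, eh, ei, fi, gi, hi
  2-simplices (18): abg, abh, acf, acg, adf, adh, bdf, bdg, bfi, bhi, cef, ceh, cgi, chi, deg, deh, efi, egi

giving chain groups C_0 ≅ Z^9, C_1 ≅ Z^27, C_2 ≅ Z^18.

The boundary map ∂_1: C_1 → C_0 sends each edge [p,q] (with p < q) to q − p. For instance
  ∂eg = g − e.
The resulting 9×27 matrix has rank 8, and its Smith normal form has invariant factors (1,1,1,1,1,1,1,1).

∂_2: C_2 → C_1 acts by ∂[p,q,r] = [q,r] − [p,r] + [p,q]. For instance
  ∂bdg = dg − bg + bd,
  ∂adh = dh − ah + ad.
The resulting 27×18 matrix has rank 18, and its Smith normal form has invariant factors (1,1,1,1,1,1,1,1,1,1,1,1,1,1,1,1,1,2).

Now H_k = ker ∂_k / im ∂_{k+1}, so:

  H_0: rank C_0 − rank ∂_1 = 9 − 8 = 1, and the invariant factors of ∂_1 are all 1, so H_0 ≅ Z.
  H_1: rank ker ∂_1 − rank ∂_2 = (27 − 8) − 18 = 1, and ∂_2 has invariant factor 2 > 1, so H_1 ≅ Z ⊕ Z_2.
  H_2: rank ker ∂_2 − rank ∂_3 = (18 − 18) − 0 = 0, and there is no ∂_3, so H_2 ≅ 0.

As a check, the Euler characteristic is 9 − 27 + 18 = 0, which agrees with 1 − 1 + 0 = 0.

H_0 = Z,  H_1 = Z ⊕ Z_2,  H_2 = 0.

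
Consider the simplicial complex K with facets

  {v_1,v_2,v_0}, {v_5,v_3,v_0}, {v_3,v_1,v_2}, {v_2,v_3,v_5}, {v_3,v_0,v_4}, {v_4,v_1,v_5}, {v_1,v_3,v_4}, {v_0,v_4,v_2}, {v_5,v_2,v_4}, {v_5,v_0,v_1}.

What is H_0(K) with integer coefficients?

Take the total order v_0 < v_1 < v_2 < v_3 < v_4 < v_5 on the vertex set. Then K (dimension 2) consists of the simplices:

  0-simplices (6): [v_0], [v_1], [v_2], [v_3], [v_4], [v_5]
  1-simplices (15): (15 of them)
  2-simplices (10): [v_0,v_1,v_2], [v_0,v_1,v_5], [v_0,v_2,v_4], [v_0,v_3,v_4], [v_0,v_3,v_5], [v_1,v_2,v_3], [v_1,v_3,v_4], [v_1,v_4,v_5], [v_2,v_3,v_5], [v_2,v_4,v_5]

Hence C_0 ≅ Z^6, C_1 ≅ Z^15, C_2 ≅ Z^10.

The boundary map ∂_1: C_1 → C_0 maps an edge to its endpoints' difference, ∂[p,q] = q − p. For instance
  ∂[v_1,v_5] = [v_5] − [v_1].
As a 6×15 matrix over Z this has rank 5, with invariant factors (1,1,1,1,1).

The boundary map ∂_2: C_2 → C_1 maps a triangle to the signed sum of its edges. For instance
  ∂[v_0,v_3,v_4] = [v_3,v_4] − [v_0,v_4] + [v_0,v_3],
  ∂[v_2,v_4,v_5] = [v_4,v_5] − [v_2,v_5] + [v_2,v_4].
This gives a 15×10 integer matrix of rank 10; reducing to Smith normal form yields diagonal entries (1,1,1,1,1,1,1,1,1,2).

From H_k ≅ ker(∂_k) / im(∂_{k+1}) we obtain:

  H_0: rank C_0 − rank ∂_1 = 6 − 5 = 1, and the invariant factors of ∂_1 are all 1, so H_0 ≅ Z.

H_0 = Z.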